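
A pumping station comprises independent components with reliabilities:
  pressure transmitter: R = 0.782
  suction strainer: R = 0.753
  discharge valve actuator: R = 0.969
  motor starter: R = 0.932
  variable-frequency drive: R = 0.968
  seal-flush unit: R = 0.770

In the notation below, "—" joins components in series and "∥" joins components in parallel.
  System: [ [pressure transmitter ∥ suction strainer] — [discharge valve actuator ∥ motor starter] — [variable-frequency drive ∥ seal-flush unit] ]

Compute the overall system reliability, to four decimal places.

Parallel (pressure transmitter and suction strainer): 1 − (1 − 0.782000)(1 − 0.753000) = 0.946154
Parallel (discharge valve actuator and motor starter): 1 − (1 − 0.969000)(1 − 0.932000) = 0.997892
Parallel (variable-frequency drive and seal-flush unit): 1 − (1 − 0.968000)(1 − 0.770000) = 0.992640
Series ([0.946154], [0.997892], and [0.992640]): 0.946154 × 0.997892 × 0.992640 = 0.9372

0.9372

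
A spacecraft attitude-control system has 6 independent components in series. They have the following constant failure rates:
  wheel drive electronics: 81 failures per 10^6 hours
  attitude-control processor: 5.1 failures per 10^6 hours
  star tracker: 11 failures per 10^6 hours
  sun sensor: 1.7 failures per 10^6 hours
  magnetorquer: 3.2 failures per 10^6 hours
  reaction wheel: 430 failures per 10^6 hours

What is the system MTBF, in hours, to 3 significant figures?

1880

Series of exponential components: λ_sys = Σ λ_i
λ_sys = 0.000081 + 0.0000051 + 0.000011 + 0.0000017 + 0.0000032 + 0.00043 = 5.3200e-04 /h
MTBF = 1 / λ_sys = 1880 h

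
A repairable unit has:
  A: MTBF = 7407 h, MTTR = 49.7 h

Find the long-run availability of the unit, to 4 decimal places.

A(A) = MTBF/(MTBF+MTTR) = 7407/(7407+49.7) = 0.9933

0.9933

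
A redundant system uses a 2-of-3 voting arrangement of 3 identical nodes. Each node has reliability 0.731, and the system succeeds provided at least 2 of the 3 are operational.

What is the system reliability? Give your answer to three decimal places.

R = Σ_{i=2}^{3} C(3,i) p^i (1−p)^{3−i} with p = 0.731
C(3,2)·0.731^2·0.269^1 = 0.43123
C(3,3)·0.731^3·0.269^0 = 0.39062
Sum = 0.822

0.822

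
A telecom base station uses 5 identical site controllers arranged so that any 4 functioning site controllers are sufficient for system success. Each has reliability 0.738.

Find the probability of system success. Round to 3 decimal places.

R = Σ_{i=4}^{5} C(5,i) p^i (1−p)^{5−i} with p = 0.738
C(5,4)·0.738^4·0.262^1 = 0.38859
C(5,5)·0.738^5·0.262^0 = 0.21892
Sum = 0.608

0.608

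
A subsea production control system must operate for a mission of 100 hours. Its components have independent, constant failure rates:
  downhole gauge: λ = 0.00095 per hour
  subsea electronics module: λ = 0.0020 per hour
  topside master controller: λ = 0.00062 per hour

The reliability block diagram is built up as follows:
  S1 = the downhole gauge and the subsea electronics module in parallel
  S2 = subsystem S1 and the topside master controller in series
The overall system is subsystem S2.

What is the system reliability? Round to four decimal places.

0.9244

R(downhole gauge) = exp(−0.00095 × 100) = 0.909373
R(subsea electronics module) = exp(−0.0020 × 100) = 0.818731
R(topside master controller) = exp(−0.00062 × 100) = 0.939883
Parallel (downhole gauge and subsea electronics module): 1 − (1 − 0.909373)(1 − 0.818731) = 0.983572
Series ([0.983572] and topside master controller): 0.983572 × 0.939883 = 0.9244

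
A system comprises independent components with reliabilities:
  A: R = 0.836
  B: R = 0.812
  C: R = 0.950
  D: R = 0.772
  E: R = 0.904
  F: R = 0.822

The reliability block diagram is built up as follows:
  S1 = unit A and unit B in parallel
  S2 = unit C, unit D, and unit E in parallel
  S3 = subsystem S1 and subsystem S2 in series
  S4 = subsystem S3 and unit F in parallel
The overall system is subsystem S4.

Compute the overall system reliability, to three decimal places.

0.994

Parallel (A and B): 1 − (1 − 0.83600)(1 − 0.81200) = 0.96917
Parallel (C, D, and E): 1 − (1 − 0.95000)(1 − 0.77200)(1 − 0.90400) = 0.99891
Series ([0.96917] and [0.99891]): 0.96917 × 0.99891 = 0.96811
Parallel ([0.96811] and F): 1 − (1 − 0.96811)(1 − 0.82200) = 0.994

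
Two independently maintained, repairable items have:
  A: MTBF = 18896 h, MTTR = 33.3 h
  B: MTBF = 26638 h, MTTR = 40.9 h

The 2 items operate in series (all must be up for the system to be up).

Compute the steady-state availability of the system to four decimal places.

A(A) = MTBF/(MTBF+MTTR) = 18896/(18896+33.3) = 0.998241
A(B) = MTBF/(MTBF+MTTR) = 26638/(26638+40.9) = 0.998467
Series availability: 0.998241 × 0.998467 = 0.9967

0.9967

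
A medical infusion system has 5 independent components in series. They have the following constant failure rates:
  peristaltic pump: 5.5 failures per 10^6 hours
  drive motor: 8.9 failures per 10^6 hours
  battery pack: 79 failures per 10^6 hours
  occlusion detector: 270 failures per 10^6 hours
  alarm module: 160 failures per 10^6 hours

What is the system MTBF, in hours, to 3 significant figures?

1910

Series of exponential components: λ_sys = Σ λ_i
λ_sys = 0.0000055 + 0.0000089 + 0.000079 + 0.00027 + 0.00016 = 5.2340e-04 /h
MTBF = 1 / λ_sys = 1910 h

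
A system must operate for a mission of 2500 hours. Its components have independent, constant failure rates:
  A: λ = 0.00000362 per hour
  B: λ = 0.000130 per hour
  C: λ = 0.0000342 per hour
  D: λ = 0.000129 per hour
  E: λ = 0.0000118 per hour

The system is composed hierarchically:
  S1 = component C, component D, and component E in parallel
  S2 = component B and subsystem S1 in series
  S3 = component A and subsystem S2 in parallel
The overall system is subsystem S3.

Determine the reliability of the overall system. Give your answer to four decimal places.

R(A) = exp(−0.00000362 × 2500) = 0.990991
R(B) = exp(−0.000130 × 2500) = 0.722527
R(C) = exp(−0.0000342 × 2500) = 0.918053
R(D) = exp(−0.000129 × 2500) = 0.724336
R(E) = exp(−0.0000118 × 2500) = 0.970931
Parallel (C, D, and E): 1 − (1 − 0.918053)(1 − 0.724336)(1 − 0.970931) = 0.999343
Series (B and [0.999343]): 0.722527 × 0.999343 = 0.722052
Parallel (A and [0.722052]): 1 − (1 − 0.990991)(1 − 0.722052) = 0.9975

0.9975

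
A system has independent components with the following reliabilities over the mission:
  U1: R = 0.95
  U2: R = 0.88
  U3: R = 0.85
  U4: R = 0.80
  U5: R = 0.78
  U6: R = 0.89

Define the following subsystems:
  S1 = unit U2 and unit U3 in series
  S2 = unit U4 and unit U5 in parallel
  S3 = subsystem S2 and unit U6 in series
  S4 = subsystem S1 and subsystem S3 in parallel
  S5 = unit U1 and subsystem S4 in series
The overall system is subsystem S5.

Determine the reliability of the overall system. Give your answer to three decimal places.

Series (U2 and U3): 0.88000 × 0.85000 = 0.74800
Parallel (U4 and U5): 1 − (1 − 0.80000)(1 − 0.78000) = 0.95600
Series ([0.95600] and U6): 0.95600 × 0.89000 = 0.85084
Parallel ([0.74800] and [0.85084]): 1 − (1 − 0.74800)(1 − 0.85084) = 0.96241
Series (U1 and [0.96241]): 0.95000 × 0.96241 = 0.914

0.914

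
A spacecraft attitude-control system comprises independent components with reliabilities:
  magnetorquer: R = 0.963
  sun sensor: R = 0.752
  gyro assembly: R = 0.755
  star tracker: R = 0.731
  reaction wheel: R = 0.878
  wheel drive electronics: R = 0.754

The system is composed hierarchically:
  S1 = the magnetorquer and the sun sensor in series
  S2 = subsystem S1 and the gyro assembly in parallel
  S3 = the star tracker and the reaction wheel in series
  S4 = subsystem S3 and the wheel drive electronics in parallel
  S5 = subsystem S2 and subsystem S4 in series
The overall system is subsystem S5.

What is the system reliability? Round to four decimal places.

Series (magnetorquer and sun sensor): 0.963000 × 0.752000 = 0.724176
Parallel ([0.724176] and gyro assembly): 1 − (1 − 0.724176)(1 − 0.755000) = 0.932423
Series (star tracker and reaction wheel): 0.731000 × 0.878000 = 0.641818
Parallel ([0.641818] and wheel drive electronics): 1 − (1 − 0.641818)(1 − 0.754000) = 0.911887
Series ([0.932423] and [0.911887]): 0.932423 × 0.911887 = 0.8503

0.8503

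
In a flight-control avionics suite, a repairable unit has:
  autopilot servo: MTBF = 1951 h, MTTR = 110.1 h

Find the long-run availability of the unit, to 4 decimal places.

A(autopilot servo) = MTBF/(MTBF+MTTR) = 1951/(1951+110.1) = 0.9466

0.9466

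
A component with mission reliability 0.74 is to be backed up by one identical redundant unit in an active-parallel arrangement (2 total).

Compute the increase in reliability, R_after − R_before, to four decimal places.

R_before = 0.74
R_after = 1 − (1 − 0.74)^2 = 0.9324
ΔR = 0.9324 − 0.74 = 0.1924

0.1924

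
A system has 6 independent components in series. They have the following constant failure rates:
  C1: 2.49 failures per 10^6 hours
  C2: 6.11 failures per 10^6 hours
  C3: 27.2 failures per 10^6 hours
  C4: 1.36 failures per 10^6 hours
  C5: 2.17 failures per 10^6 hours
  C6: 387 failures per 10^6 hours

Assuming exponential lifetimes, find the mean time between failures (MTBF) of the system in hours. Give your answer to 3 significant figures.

2350

Series of exponential components: λ_sys = Σ λ_i
λ_sys = 0.00000249 + 0.00000611 + 0.0000272 + 0.00000136 + 0.00000217 + 0.000387 = 4.2633e-04 /h
MTBF = 1 / λ_sys = 2350 h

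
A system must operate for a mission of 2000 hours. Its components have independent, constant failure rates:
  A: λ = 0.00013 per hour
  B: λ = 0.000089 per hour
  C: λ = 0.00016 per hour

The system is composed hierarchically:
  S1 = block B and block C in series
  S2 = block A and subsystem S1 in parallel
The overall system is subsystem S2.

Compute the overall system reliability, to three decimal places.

0.910

R(A) = exp(−0.00013 × 2000) = 0.77105
R(B) = exp(−0.000089 × 2000) = 0.83694
R(C) = exp(−0.00016 × 2000) = 0.72615
Series (B and C): 0.83694 × 0.72615 = 0.60774
Parallel (A and [0.60774]): 1 − (1 − 0.77105)(1 − 0.60774) = 0.910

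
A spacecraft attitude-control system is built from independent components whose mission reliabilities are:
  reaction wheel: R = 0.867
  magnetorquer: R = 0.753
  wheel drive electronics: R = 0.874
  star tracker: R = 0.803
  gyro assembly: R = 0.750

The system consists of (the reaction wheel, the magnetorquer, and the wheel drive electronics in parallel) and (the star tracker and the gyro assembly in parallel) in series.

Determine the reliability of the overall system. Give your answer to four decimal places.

0.9468

Parallel (reaction wheel, magnetorquer, and wheel drive electronics): 1 − (1 − 0.867000)(1 − 0.753000)(1 − 0.874000) = 0.995861
Parallel (star tracker and gyro assembly): 1 − (1 − 0.803000)(1 − 0.750000) = 0.950750
Series ([0.995861] and [0.950750]): 0.995861 × 0.950750 = 0.9468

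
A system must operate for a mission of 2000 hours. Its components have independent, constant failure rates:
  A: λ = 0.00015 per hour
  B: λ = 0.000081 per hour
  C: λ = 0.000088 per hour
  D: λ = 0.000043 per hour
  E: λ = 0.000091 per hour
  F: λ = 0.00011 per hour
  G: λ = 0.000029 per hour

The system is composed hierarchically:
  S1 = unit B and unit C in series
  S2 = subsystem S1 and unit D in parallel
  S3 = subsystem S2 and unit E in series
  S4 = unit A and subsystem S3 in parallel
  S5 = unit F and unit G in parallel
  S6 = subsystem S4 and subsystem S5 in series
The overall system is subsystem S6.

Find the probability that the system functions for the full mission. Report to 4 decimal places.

R(A) = exp(−0.00015 × 2000) = 0.740818
R(B) = exp(−0.000081 × 2000) = 0.850441
R(C) = exp(−0.000088 × 2000) = 0.838618
R(D) = exp(−0.000043 × 2000) = 0.917594
R(E) = exp(−0.000091 × 2000) = 0.833601
R(F) = exp(−0.00011 × 2000) = 0.802519
R(G) = exp(−0.000029 × 2000) = 0.943650
Series (B and C): 0.850441 × 0.838618 = 0.713195
Parallel ([0.713195] and D): 1 − (1 − 0.713195)(1 − 0.917594) = 0.976366
Series ([0.976366] and E): 0.976366 × 0.833601 = 0.813900
Parallel (A and [0.813900]): 1 − (1 − 0.740818)(1 − 0.813900) = 0.951766
Parallel (F and G): 1 − (1 − 0.802519)(1 − 0.943650) = 0.988872
Series ([0.951766] and [0.988872]): 0.951766 × 0.988872 = 0.9412

0.9412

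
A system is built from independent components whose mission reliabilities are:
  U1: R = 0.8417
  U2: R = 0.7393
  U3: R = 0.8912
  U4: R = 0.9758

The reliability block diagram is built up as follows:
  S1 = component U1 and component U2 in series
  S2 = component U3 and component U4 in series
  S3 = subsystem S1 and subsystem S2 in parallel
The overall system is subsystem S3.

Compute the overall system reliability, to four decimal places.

Series (U1 and U2): 0.841700 × 0.739300 = 0.622269
Series (U3 and U4): 0.891200 × 0.975800 = 0.869633
Parallel ([0.622269] and [0.869633]): 1 − (1 − 0.622269)(1 − 0.869633) = 0.9508

0.9508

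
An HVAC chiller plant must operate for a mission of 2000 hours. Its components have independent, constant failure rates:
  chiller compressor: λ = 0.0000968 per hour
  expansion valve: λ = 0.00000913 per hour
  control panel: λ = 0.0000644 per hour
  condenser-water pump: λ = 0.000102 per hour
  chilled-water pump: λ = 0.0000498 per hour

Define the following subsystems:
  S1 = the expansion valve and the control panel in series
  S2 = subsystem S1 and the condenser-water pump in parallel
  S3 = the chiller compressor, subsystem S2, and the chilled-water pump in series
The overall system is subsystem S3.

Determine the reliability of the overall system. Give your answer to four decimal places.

R(chiller compressor) = exp(−0.0000968 × 2000) = 0.823987
R(expansion valve) = exp(−0.00000913 × 2000) = 0.981906
R(control panel) = exp(−0.0000644 × 2000) = 0.879150
R(condenser-water pump) = exp(−0.000102 × 2000) = 0.815462
R(chilled-water pump) = exp(−0.0000498 × 2000) = 0.905199
Series (expansion valve and control panel): 0.981906 × 0.879150 = 0.863243
Parallel ([0.863243] and condenser-water pump): 1 − (1 − 0.863243)(1 − 0.815462) = 0.974763
Series (chiller compressor, [0.974763], and chilled-water pump): 0.823987 × 0.974763 × 0.905199 = 0.7270

0.7270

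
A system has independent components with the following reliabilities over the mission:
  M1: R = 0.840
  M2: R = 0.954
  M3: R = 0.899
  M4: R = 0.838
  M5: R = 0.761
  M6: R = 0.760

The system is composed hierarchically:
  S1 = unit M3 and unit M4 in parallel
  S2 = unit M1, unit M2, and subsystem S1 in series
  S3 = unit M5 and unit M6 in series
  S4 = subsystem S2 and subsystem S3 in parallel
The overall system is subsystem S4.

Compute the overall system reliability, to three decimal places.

Parallel (M3 and M4): 1 − (1 − 0.89900)(1 − 0.83800) = 0.98364
Series (M1, M2, and [0.98364]): 0.84000 × 0.95400 × 0.98364 = 0.78825
Series (M5 and M6): 0.76100 × 0.76000 = 0.57836
Parallel ([0.78825] and [0.57836]): 1 − (1 − 0.78825)(1 − 0.57836) = 0.911

0.911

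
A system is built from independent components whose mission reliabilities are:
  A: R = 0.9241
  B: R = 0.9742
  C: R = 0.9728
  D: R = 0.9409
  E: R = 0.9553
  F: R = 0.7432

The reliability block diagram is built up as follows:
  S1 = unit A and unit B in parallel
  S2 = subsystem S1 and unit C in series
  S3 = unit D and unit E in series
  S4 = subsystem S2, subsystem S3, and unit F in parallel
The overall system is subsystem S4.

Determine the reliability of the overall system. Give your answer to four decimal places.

Parallel (A and B): 1 − (1 − 0.924100)(1 − 0.974200) = 0.998042
Series ([0.998042] and C): 0.998042 × 0.972800 = 0.970895
Series (D and E): 0.940900 × 0.955300 = 0.898842
Parallel ([0.970895], [0.898842], and F): 1 − (1 − 0.970895)(1 − 0.898842)(1 − 0.743200) = 0.9992

0.9992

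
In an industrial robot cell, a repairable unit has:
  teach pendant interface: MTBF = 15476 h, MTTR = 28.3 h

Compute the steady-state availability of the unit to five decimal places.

A(teach pendant interface) = MTBF/(MTBF+MTTR) = 15476/(15476+28.3) = 0.99817

0.99817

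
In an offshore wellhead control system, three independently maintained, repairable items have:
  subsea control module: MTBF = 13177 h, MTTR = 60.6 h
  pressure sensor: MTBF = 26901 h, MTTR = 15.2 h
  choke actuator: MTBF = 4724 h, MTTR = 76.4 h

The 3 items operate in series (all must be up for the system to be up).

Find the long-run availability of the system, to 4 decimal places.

0.9790

A(subsea control module) = MTBF/(MTBF+MTTR) = 13177/(13177+60.6) = 0.995422
A(pressure sensor) = MTBF/(MTBF+MTTR) = 26901/(26901+15.2) = 0.999435
A(choke actuator) = MTBF/(MTBF+MTTR) = 4724/(4724+76.4) = 0.984085
Series availability: 0.995422 × 0.999435 × 0.984085 = 0.9790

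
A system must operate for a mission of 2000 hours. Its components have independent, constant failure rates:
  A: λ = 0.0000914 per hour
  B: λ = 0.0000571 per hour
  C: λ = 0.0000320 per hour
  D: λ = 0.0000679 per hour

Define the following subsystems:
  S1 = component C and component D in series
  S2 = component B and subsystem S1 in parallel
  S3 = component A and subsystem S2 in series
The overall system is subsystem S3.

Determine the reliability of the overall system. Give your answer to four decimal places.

R(A) = exp(−0.0000914 × 2000) = 0.832935
R(B) = exp(−0.0000571 × 2000) = 0.892080
R(C) = exp(−0.0000320 × 2000) = 0.938005
R(D) = exp(−0.0000679 × 2000) = 0.873017
Series (C and D): 0.938005 × 0.873017 = 0.818894
Parallel (B and [0.818894]): 1 − (1 − 0.892080)(1 − 0.818894) = 0.980455
Series (A and [0.980455]): 0.832935 × 0.980455 = 0.8167

0.8167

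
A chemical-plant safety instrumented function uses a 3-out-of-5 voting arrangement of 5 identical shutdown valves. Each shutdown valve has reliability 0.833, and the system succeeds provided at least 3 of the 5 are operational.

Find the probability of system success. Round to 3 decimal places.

R = Σ_{i=3}^{5} C(5,i) p^i (1−p)^{5−i} with p = 0.833
C(5,3)·0.833^3·0.167^2 = 0.16120
C(5,4)·0.833^4·0.167^1 = 0.40204
C(5,5)·0.833^5·0.167^0 = 0.40107
Sum = 0.964

0.964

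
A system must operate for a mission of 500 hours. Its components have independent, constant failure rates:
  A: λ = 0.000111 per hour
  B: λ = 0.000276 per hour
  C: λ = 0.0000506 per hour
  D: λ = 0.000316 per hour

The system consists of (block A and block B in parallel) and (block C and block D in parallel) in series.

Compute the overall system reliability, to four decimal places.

0.9894

R(A) = exp(−0.000111 × 500) = 0.946012
R(B) = exp(−0.000276 × 500) = 0.871099
R(C) = exp(−0.0000506 × 500) = 0.975017
R(D) = exp(−0.000316 × 500) = 0.853850
Parallel (A and B): 1 − (1 − 0.946012)(1 − 0.871099) = 0.993041
Parallel (C and D): 1 − (1 − 0.975017)(1 − 0.853850) = 0.996349
Series ([0.993041] and [0.996349]): 0.993041 × 0.996349 = 0.9894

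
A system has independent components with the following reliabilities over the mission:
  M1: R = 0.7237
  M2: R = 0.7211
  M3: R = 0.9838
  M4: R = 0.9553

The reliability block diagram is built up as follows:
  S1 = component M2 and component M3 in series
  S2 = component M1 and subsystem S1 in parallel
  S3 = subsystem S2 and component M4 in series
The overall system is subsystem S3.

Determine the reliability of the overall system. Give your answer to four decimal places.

0.8786

Series (M2 and M3): 0.721100 × 0.983800 = 0.709418
Parallel (M1 and [0.709418]): 1 − (1 − 0.723700)(1 − 0.709418) = 0.919712
Series ([0.919712] and M4): 0.919712 × 0.955300 = 0.8786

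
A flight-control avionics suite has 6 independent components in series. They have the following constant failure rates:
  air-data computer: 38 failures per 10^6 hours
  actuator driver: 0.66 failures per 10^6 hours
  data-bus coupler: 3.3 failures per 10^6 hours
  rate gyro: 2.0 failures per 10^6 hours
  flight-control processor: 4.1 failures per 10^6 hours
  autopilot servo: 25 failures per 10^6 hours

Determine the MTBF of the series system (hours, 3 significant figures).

13700

Series of exponential components: λ_sys = Σ λ_i
λ_sys = 0.000038 + 0.00000066 + 0.0000033 + 0.0000020 + 0.0000041 + 0.000025 = 7.3060e-05 /h
MTBF = 1 / λ_sys = 13700 h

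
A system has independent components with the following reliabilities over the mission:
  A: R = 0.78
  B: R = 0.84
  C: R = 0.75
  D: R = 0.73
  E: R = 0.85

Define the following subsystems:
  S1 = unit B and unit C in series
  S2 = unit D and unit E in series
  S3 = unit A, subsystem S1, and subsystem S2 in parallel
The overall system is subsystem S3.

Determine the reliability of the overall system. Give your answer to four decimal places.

Series (B and C): 0.840000 × 0.750000 = 0.630000
Series (D and E): 0.730000 × 0.850000 = 0.620500
Parallel (A, [0.630000], and [0.620500]): 1 − (1 − 0.780000)(1 − 0.630000)(1 − 0.620500) = 0.9691

0.9691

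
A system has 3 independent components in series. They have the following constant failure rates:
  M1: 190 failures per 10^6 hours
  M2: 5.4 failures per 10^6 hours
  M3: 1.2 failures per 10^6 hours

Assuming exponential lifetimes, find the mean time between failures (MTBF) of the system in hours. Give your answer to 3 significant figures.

5090

Series of exponential components: λ_sys = Σ λ_i
λ_sys = 0.00019 + 0.0000054 + 0.0000012 = 1.9660e-04 /h
MTBF = 1 / λ_sys = 5090 h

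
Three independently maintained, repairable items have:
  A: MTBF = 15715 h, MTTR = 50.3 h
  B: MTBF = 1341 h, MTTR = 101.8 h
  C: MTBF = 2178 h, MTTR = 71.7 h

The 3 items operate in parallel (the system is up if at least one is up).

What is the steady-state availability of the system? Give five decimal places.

0.99999

A(A) = MTBF/(MTBF+MTTR) = 15715/(15715+50.3) = 0.996809
A(B) = MTBF/(MTBF+MTTR) = 1341/(1341+101.8) = 0.929443
A(C) = MTBF/(MTBF+MTTR) = 2178/(2178+71.7) = 0.968129
Parallel availability: 1 − (1 − 0.996809)(1 − 0.929443)(1 − 0.968129) = 0.99999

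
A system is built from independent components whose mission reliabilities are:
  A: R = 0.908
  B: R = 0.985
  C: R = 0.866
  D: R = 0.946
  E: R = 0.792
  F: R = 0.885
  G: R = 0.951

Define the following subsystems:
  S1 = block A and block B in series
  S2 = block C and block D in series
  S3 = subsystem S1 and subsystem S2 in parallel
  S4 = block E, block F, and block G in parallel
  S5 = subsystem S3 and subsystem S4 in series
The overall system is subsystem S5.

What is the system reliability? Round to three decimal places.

Series (A and B): 0.90800 × 0.98500 = 0.89438
Series (C and D): 0.86600 × 0.94600 = 0.81924
Parallel ([0.89438] and [0.81924]): 1 − (1 − 0.89438)(1 − 0.81924) = 0.98091
Parallel (E, F, and G): 1 − (1 − 0.79200)(1 − 0.88500)(1 − 0.95100) = 0.99883
Series ([0.98091] and [0.99883]): 0.98091 × 0.99883 = 0.980

0.980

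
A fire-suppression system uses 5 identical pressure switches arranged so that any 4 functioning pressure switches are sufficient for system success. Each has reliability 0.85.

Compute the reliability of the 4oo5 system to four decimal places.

R = Σ_{i=4}^{5} C(5,i) p^i (1−p)^{5−i} with p = 0.85
C(5,4)·0.85^4·0.15^1 = 0.391505
C(5,5)·0.85^5·0.15^0 = 0.443705
Sum = 0.8352

0.8352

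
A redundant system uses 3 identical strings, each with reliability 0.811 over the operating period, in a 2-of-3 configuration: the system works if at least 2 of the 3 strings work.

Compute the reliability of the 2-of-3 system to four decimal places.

0.9063

R = Σ_{i=2}^{3} C(3,i) p^i (1−p)^{3−i} with p = 0.811
C(3,2)·0.811^2·0.189^1 = 0.372928
C(3,3)·0.811^3·0.189^0 = 0.533412
Sum = 0.9063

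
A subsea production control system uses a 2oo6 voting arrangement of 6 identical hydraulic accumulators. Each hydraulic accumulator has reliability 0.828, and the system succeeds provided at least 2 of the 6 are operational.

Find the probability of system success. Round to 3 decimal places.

R = Σ_{i=2}^{6} C(6,i) p^i (1−p)^{6−i} with p = 0.828
C(6,2)·0.828^2·0.172^4 = 0.00900
C(6,3)·0.828^3·0.172^3 = 0.05777
C(6,4)·0.828^4·0.172^2 = 0.20858
C(6,5)·0.828^5·0.172^1 = 0.40163
C(6,6)·0.828^6·0.172^0 = 0.32224
Sum = 0.999

0.999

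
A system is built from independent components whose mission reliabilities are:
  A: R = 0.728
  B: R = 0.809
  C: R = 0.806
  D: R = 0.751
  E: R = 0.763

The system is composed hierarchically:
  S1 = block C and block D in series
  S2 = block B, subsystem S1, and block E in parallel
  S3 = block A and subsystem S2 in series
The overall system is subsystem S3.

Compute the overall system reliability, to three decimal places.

0.715

Series (C and D): 0.80600 × 0.75100 = 0.60531
Parallel (B, [0.60531], and E): 1 − (1 − 0.80900)(1 − 0.60531)(1 − 0.76300) = 0.98213
Series (A and [0.98213]): 0.72800 × 0.98213 = 0.715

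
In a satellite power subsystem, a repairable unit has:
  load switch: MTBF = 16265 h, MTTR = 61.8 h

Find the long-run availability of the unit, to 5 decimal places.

0.99621

A(load switch) = MTBF/(MTBF+MTTR) = 16265/(16265+61.8) = 0.99621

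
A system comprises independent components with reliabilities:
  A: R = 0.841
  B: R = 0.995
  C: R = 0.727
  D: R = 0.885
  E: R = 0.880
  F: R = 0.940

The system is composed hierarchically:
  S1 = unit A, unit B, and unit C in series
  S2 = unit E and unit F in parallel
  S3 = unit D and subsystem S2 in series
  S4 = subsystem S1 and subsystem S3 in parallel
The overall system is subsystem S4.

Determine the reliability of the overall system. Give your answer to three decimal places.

Series (A, B, and C): 0.84100 × 0.99500 × 0.72700 = 0.60835
Parallel (E and F): 1 − (1 − 0.88000)(1 − 0.94000) = 0.99280
Series (D and [0.99280]): 0.88500 × 0.99280 = 0.87863
Parallel ([0.60835] and [0.87863]): 1 − (1 − 0.60835)(1 − 0.87863) = 0.952

0.952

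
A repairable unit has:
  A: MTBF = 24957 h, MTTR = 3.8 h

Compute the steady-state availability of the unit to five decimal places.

A(A) = MTBF/(MTBF+MTTR) = 24957/(24957+3.8) = 0.99985

0.99985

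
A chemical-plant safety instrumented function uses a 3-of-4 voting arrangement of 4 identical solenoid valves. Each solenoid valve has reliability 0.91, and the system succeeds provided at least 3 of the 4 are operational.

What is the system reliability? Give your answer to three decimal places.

R = Σ_{i=3}^{4} C(4,i) p^i (1−p)^{4−i} with p = 0.91
C(4,3)·0.91^3·0.09^1 = 0.27129
C(4,4)·0.91^4·0.09^0 = 0.68575
Sum = 0.957

0.957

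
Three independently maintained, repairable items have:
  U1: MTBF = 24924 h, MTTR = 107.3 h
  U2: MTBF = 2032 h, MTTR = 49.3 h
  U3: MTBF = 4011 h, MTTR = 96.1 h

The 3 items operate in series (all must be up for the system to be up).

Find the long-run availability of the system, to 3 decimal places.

A(U1) = MTBF/(MTBF+MTTR) = 24924/(24924+107.3) = 0.995713
A(U2) = MTBF/(MTBF+MTTR) = 2032/(2032+49.3) = 0.976313
A(U3) = MTBF/(MTBF+MTTR) = 4011/(4011+96.1) = 0.976601
Series availability: 0.995713 × 0.976313 × 0.976601 = 0.949

0.949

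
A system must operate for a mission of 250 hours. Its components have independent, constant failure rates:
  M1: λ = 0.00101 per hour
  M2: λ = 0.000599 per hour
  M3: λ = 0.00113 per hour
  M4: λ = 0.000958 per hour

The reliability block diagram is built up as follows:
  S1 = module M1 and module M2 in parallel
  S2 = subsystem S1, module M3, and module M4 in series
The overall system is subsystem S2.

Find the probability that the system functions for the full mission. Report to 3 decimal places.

0.575

R(M1) = exp(−0.00101 × 250) = 0.77686
R(M2) = exp(−0.000599 × 250) = 0.86092
R(M3) = exp(−0.00113 × 250) = 0.75390
R(M4) = exp(−0.000958 × 250) = 0.78702
Parallel (M1 and M2): 1 − (1 − 0.77686)(1 − 0.86092) = 0.96897
Series ([0.96897], M3, and M4): 0.96897 × 0.75390 × 0.78702 = 0.575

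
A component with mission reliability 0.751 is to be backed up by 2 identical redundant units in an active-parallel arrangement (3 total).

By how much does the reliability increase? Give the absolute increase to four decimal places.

0.2336

R_before = 0.751
R_after = 1 − (1 − 0.751)^3 = 0.9846
ΔR = 0.9846 − 0.751 = 0.2336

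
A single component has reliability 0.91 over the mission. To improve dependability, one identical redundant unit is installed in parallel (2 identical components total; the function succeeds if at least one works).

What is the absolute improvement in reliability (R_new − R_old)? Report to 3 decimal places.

0.082

R_before = 0.91
R_after = 1 − (1 − 0.91)^2 = 0.992
ΔR = 0.992 − 0.91 = 0.082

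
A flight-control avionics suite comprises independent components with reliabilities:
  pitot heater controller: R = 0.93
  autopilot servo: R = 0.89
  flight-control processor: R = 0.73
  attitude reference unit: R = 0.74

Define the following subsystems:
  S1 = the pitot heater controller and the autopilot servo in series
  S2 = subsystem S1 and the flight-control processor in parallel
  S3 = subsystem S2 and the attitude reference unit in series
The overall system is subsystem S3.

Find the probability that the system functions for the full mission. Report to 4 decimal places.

0.7056

Series (pitot heater controller and autopilot servo): 0.930000 × 0.890000 = 0.827700
Parallel ([0.827700] and flight-control processor): 1 − (1 − 0.827700)(1 − 0.730000) = 0.953479
Series ([0.953479] and attitude reference unit): 0.953479 × 0.740000 = 0.7056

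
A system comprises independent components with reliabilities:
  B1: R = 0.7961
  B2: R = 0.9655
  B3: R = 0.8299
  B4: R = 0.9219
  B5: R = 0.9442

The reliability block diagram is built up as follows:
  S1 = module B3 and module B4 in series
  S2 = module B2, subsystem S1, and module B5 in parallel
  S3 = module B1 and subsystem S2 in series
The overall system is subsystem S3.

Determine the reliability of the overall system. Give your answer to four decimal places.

0.7957

Series (B3 and B4): 0.829900 × 0.921900 = 0.765085
Parallel (B2, [0.765085], and B5): 1 − (1 − 0.965500)(1 − 0.765085)(1 − 0.944200) = 0.999548
Series (B1 and [0.999548]): 0.796100 × 0.999548 = 0.7957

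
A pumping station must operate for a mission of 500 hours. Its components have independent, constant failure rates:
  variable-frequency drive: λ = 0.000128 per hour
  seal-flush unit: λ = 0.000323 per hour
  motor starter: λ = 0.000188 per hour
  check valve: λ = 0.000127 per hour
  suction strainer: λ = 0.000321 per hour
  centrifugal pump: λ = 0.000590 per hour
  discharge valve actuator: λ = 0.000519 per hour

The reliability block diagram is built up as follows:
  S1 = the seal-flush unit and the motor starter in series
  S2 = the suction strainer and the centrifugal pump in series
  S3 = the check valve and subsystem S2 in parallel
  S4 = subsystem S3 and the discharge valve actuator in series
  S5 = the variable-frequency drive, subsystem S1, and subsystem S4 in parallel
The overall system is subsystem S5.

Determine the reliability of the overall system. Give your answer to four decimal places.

R(variable-frequency drive) = exp(−0.000128 × 500) = 0.938005
R(seal-flush unit) = exp(−0.000323 × 500) = 0.850867
R(motor starter) = exp(−0.000188 × 500) = 0.910283
R(check valve) = exp(−0.000127 × 500) = 0.938474
R(suction strainer) = exp(−0.000321 × 500) = 0.851718
R(centrifugal pump) = exp(−0.000590 × 500) = 0.744532
R(discharge valve actuator) = exp(−0.000519 × 500) = 0.771437
Series (seal-flush unit and motor starter): 0.850867 × 0.910283 = 0.774530
Series (suction strainer and centrifugal pump): 0.851718 × 0.744532 = 0.634131
Parallel (check valve and [0.634131]): 1 − (1 − 0.938474)(1 − 0.634131) = 0.977490
Series ([0.977490] and discharge valve actuator): 0.977490 × 0.771437 = 0.754072
Parallel (variable-frequency drive, [0.774530], and [0.754072]): 1 − (1 − 0.938005)(1 − 0.774530)(1 − 0.754072) = 0.9966

0.9966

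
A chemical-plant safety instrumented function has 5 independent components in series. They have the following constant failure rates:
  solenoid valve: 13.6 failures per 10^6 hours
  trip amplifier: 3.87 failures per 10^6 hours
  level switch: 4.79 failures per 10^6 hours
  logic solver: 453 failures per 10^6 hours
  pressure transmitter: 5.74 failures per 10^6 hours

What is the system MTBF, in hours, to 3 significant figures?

2080

Series of exponential components: λ_sys = Σ λ_i
λ_sys = 0.0000136 + 0.00000387 + 0.00000479 + 0.000453 + 0.00000574 = 4.8100e-04 /h
MTBF = 1 / λ_sys = 2080 h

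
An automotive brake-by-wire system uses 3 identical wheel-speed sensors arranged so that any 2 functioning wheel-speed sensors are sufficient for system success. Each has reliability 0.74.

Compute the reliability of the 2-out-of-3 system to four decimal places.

0.8324

R = Σ_{i=2}^{3} C(3,i) p^i (1−p)^{3−i} with p = 0.74
C(3,2)·0.74^2·0.26^1 = 0.427128
C(3,3)·0.74^3·0.26^0 = 0.405224
Sum = 0.8324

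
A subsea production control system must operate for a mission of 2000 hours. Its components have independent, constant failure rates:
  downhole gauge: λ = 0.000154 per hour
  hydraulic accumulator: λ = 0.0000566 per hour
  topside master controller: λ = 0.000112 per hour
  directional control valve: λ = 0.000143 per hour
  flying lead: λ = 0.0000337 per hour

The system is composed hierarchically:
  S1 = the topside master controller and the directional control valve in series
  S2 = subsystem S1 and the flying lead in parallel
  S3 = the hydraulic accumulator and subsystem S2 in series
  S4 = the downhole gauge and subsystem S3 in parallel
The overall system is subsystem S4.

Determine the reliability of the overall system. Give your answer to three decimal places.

0.965

R(downhole gauge) = exp(−0.000154 × 2000) = 0.73492
R(hydraulic accumulator) = exp(−0.0000566 × 2000) = 0.89297
R(topside master controller) = exp(−0.000112 × 2000) = 0.79932
R(directional control valve) = exp(−0.000143 × 2000) = 0.75126
R(flying lead) = exp(−0.0000337 × 2000) = 0.93482
Series (topside master controller and directional control valve): 0.79932 × 0.75126 = 0.60050
Parallel ([0.60050] and flying lead): 1 − (1 − 0.60050)(1 − 0.93482) = 0.97396
Series (hydraulic accumulator and [0.97396]): 0.89297 × 0.97396 = 0.86972
Parallel (downhole gauge and [0.86972]): 1 − (1 − 0.73492)(1 − 0.86972) = 0.965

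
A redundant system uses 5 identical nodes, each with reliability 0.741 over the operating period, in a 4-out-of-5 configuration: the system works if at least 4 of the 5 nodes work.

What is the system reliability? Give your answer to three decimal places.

0.614

R = Σ_{i=4}^{5} C(5,i) p^i (1−p)^{5−i} with p = 0.741
C(5,4)·0.741^4·0.259^1 = 0.39043
C(5,5)·0.741^5·0.259^0 = 0.22340
Sum = 0.614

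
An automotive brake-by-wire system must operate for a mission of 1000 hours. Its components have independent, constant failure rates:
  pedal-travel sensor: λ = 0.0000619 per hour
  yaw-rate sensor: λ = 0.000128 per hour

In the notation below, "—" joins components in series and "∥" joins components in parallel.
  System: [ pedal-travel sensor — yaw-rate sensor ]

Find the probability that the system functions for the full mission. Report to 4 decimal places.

R(pedal-travel sensor) = exp(−0.0000619 × 1000) = 0.939977
R(yaw-rate sensor) = exp(−0.000128 × 1000) = 0.879853
Series (pedal-travel sensor and yaw-rate sensor): 0.939977 × 0.879853 = 0.8270

0.8270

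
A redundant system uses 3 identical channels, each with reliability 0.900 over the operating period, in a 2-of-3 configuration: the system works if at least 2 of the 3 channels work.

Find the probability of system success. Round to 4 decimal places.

R = Σ_{i=2}^{3} C(3,i) p^i (1−p)^{3−i} with p = 0.900
C(3,2)·0.900^2·0.100^1 = 0.243000
C(3,3)·0.900^3·0.100^0 = 0.729000
Sum = 0.9720

0.9720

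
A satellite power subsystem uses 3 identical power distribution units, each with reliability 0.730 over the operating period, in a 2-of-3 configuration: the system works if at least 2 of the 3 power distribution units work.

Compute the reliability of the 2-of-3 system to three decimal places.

0.821

R = Σ_{i=2}^{3} C(3,i) p^i (1−p)^{3−i} with p = 0.730
C(3,2)·0.730^2·0.270^1 = 0.43165
C(3,3)·0.730^3·0.270^0 = 0.38902
Sum = 0.821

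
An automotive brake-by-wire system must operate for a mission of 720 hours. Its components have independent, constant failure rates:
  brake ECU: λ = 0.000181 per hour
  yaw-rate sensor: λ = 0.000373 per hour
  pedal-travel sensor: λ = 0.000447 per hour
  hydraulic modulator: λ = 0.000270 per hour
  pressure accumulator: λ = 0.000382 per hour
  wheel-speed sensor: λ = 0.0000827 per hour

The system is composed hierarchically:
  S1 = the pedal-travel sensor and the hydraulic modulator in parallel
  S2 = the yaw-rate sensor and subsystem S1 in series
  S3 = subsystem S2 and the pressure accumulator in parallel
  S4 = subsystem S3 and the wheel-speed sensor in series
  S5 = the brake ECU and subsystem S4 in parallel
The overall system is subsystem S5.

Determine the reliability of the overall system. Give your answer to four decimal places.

R(brake ECU) = exp(−0.000181 × 720) = 0.877814
R(yaw-rate sensor) = exp(−0.000373 × 720) = 0.764480
R(pedal-travel sensor) = exp(−0.000447 × 720) = 0.724814
R(hydraulic modulator) = exp(−0.000270 × 720) = 0.823329
R(pressure accumulator) = exp(−0.000382 × 720) = 0.759542
R(wheel-speed sensor) = exp(−0.0000827 × 720) = 0.942194
Parallel (pedal-travel sensor and hydraulic modulator): 1 − (1 − 0.724814)(1 − 0.823329) = 0.951383
Series (yaw-rate sensor and [0.951383]): 0.764480 × 0.951383 = 0.727313
Parallel ([0.727313] and pressure accumulator): 1 − (1 − 0.727313)(1 − 0.759542) = 0.934430
Series ([0.934430] and wheel-speed sensor): 0.934430 × 0.942194 = 0.880414
Parallel (brake ECU and [0.880414]): 1 − (1 − 0.877814)(1 − 0.880414) = 0.9854

0.9854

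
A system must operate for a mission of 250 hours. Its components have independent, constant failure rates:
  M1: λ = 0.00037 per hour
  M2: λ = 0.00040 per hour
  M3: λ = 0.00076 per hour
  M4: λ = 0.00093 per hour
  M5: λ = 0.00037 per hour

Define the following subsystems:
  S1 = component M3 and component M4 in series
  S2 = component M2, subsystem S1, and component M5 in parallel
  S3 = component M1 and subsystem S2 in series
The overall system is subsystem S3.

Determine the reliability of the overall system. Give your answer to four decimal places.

0.9090

R(M1) = exp(−0.00037 × 250) = 0.911649
R(M2) = exp(−0.00040 × 250) = 0.904837
R(M3) = exp(−0.00076 × 250) = 0.826959
R(M4) = exp(−0.00093 × 250) = 0.792550
R(M5) = exp(−0.00037 × 250) = 0.911649
Series (M3 and M4): 0.826959 × 0.792550 = 0.655406
Parallel (M2, [0.655406], and M5): 1 − (1 − 0.904837)(1 − 0.655406)(1 − 0.911649) = 0.997103
Series (M1 and [0.997103]): 0.911649 × 0.997103 = 0.9090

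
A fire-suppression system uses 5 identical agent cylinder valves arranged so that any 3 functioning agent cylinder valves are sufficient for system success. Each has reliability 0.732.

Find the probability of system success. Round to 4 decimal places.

R = Σ_{i=3}^{5} C(5,i) p^i (1−p)^{5−i} with p = 0.732
C(5,3)·0.732^3·0.268^2 = 0.281710
C(5,4)·0.732^4·0.268^1 = 0.384724
C(5,5)·0.732^5·0.268^0 = 0.210163
Sum = 0.8766

0.8766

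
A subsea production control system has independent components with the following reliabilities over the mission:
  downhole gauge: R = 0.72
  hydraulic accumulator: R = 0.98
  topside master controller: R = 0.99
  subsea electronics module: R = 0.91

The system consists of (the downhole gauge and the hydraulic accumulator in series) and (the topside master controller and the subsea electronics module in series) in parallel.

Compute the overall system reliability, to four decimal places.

Series (downhole gauge and hydraulic accumulator): 0.720000 × 0.980000 = 0.705600
Series (topside master controller and subsea electronics module): 0.990000 × 0.910000 = 0.900900
Parallel ([0.705600] and [0.900900]): 1 − (1 − 0.705600)(1 − 0.900900) = 0.9708

0.9708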